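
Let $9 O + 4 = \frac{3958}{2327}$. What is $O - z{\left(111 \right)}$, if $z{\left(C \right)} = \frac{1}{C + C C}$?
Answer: $- \frac{22177381}{86787792} \approx -0.25554$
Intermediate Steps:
$O = - \frac{5350}{20943}$ ($O = - \frac{4}{9} + \frac{3958 \cdot \frac{1}{2327}}{9} = - \frac{4}{9} + \frac{1}{9} \cdot \frac{3958}{2327} = - \frac{4}{9} + \frac{3958}{20943} = - \frac{5350}{20943} \approx -0.25546$)
$z{\left(C \right)} = \frac{1}{C + C^{2}}$
$O - z{\left(111 \right)} = - \frac{5350}{20943} - \frac{1}{111 \left(1 + 111\right)} = - \frac{5350}{20943} - \frac{1}{111 \cdot 112} = - \frac{5350}{20943} - \frac{1}{111} \cdot \frac{1}{112} = - \frac{5350}{20943} - \frac{1}{12432} = - \frac{22177381}{86787792}$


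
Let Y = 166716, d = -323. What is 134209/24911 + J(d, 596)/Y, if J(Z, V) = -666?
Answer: 1242122051/230725682 ≈ 5.3835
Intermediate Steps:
134209/24911 + J(d, 596)/Y = 134209/24911 - 666/166716 = 134209*(1/24911) - 666*1/166716 = 134209/24911 - 37/9262 = 1242122051/230725682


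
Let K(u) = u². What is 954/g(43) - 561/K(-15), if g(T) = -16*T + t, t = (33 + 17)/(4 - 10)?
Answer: -605293/156675 ≈ -3.8634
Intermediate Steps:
t = -25/3 (t = 50/(-6) = 50*(-⅙) = -25/3 ≈ -8.3333)
g(T) = -25/3 - 16*T (g(T) = -16*T - 25/3 = -25/3 - 16*T)
954/g(43) - 561/K(-15) = 954/(-25/3 - 16*43) - 561/((-15)²) = 954/(-25/3 - 688) - 561/225 = 954/(-2089/3) - 561*1/225 = 954*(-3/2089) - 187/75 = -2862/2089 - 187/75 = -605293/156675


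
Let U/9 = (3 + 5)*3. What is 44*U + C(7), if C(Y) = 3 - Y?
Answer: 9500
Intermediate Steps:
U = 216 (U = 9*((3 + 5)*3) = 9*(8*3) = 9*24 = 216)
44*U + C(7) = 44*216 + (3 - 1*7) = 9504 + (3 - 7) = 9504 - 4 = 9500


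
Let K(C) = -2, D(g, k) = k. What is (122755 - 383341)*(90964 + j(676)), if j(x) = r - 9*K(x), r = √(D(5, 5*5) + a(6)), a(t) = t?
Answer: -23708635452 - 260586*√31 ≈ -2.3710e+10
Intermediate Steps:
r = √31 (r = √(5*5 + 6) = √(25 + 6) = √31 ≈ 5.5678)
j(x) = 18 + √31 (j(x) = √31 - 9*(-2) = √31 + 18 = 18 + √31)
(122755 - 383341)*(90964 + j(676)) = (122755 - 383341)*(90964 + (18 + √31)) = -260586*(90982 + √31) = -23708635452 - 260586*√31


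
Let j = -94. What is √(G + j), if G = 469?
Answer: 5*√15 ≈ 19.365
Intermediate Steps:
√(G + j) = √(469 - 94) = √375 = 5*√15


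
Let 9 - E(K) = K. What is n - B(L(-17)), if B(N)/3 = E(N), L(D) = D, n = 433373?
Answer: 433295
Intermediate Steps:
E(K) = 9 - K
B(N) = 27 - 3*N (B(N) = 3*(9 - N) = 27 - 3*N)
n - B(L(-17)) = 433373 - (27 - 3*(-17)) = 433373 - (27 + 51) = 433373 - 1*78 = 433373 - 78 = 433295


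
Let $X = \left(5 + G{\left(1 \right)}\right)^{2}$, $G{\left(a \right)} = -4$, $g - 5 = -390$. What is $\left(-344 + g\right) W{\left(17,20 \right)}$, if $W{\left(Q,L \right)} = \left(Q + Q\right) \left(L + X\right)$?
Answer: $-520506$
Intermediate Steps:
$g = -385$ ($g = 5 - 390 = -385$)
$X = 1$ ($X = \left(5 - 4\right)^{2} = 1^{2} = 1$)
$W{\left(Q,L \right)} = 2 Q \left(1 + L\right)$ ($W{\left(Q,L \right)} = \left(Q + Q\right) \left(L + 1\right) = 2 Q \left(1 + L\right)$)
$\left(-344 + g\right) W{\left(17,20 \right)} = \left(-344 - 385\right) 2 \cdot 17 \left(1 + 20\right) = - 729 \cdot 2 \cdot 17 \cdot 21 = \left(-729\right) 714 = -520506$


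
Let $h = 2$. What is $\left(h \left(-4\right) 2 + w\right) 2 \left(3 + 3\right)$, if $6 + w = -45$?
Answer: $-804$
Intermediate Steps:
$w = -51$ ($w = -6 - 45 = -51$)
$\left(h \left(-4\right) 2 + w\right) 2 \left(3 + 3\right) = \left(2 \left(-4\right) 2 - 51\right) 2 \left(3 + 3\right) = \left(\left(-8\right) 2 - 51\right) 2 \cdot 6 = \left(-16 - 51\right) 12 = \left(-67\right) 12 = -804$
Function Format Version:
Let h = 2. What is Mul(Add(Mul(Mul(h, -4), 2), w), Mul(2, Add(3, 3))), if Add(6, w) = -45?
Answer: -804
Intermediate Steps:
w = -51 (w = Add(-6, -45) = -51)
Mul(Add(Mul(Mul(h, -4), 2), w), Mul(2, Add(3, 3))) = Mul(Add(Mul(Mul(2, -4), 2), -51), Mul(2, Add(3, 3))) = Mul(Add(Mul(-8, 2), -51), Mul(2, 6)) = Mul(Add(-16, -51), 12) = Mul(-67, 12) = -804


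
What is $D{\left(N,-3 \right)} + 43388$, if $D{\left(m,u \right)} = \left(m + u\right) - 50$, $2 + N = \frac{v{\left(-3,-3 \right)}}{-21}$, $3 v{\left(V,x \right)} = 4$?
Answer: $\frac{2729975}{63} \approx 43333.0$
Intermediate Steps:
$v{\left(V,x \right)} = \frac{4}{3}$ ($v{\left(V,x \right)} = \frac{1}{3} \cdot 4 = \frac{4}{3}$)
$N = - \frac{130}{63}$ ($N = -2 + \frac{4}{3 \left(-21\right)} = -2 + \frac{4}{3} \left(- \frac{1}{21}\right) = -2 - \frac{4}{63} = - \frac{130}{63} \approx -2.0635$)
$D{\left(m,u \right)} = -50 + m + u$
$D{\left(N,-3 \right)} + 43388 = \left(-50 - \frac{130}{63} - 3\right) + 43388 = - \frac{3469}{63} + 43388 = \frac{2729975}{63}$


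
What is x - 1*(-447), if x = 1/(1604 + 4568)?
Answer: 2758885/6172 ≈ 447.00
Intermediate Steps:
x = 1/6172 ≈ 0.00016202
x - 1*(-447) = 1/6172 - 1*(-447) = 1/6172 + 447 = 2758885/6172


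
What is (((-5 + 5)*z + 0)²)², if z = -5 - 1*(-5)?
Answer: 0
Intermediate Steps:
z = 0 (z = -5 + 5 = 0)
(((-5 + 5)*z + 0)²)² = (((-5 + 5)*0 + 0)²)² = ((0*0 + 0)²)² = ((0 + 0)²)² = (0²)² = 0² = 0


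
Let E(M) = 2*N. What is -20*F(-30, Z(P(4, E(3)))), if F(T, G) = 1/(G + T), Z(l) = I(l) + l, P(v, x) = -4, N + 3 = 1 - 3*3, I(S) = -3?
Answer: 20/37 ≈ 0.54054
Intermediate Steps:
N = -11 (N = -3 + (1 - 3*3) = -3 + (1 - 9) = -3 - 8 = -11)
E(M) = -22 (E(M) = 2*(-11) = -22)
Z(l) = -3 + l
-20*F(-30, Z(P(4, E(3)))) = -20/((-3 - 4) - 30) = -20/(-7 - 30) = -20/(-37) = -20*(-1/37) = 20/37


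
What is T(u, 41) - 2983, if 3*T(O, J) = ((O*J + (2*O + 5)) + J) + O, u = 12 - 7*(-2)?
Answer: -7759/3 ≈ -2586.3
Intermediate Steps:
u = 26 (u = 12 + 14 = 26)
T(O, J) = 5/3 + O + J/3 + J*O/3 (T(O, J) = (((O*J + (2*O + 5)) + J) + O)/3 = (((J*O + (5 + 2*O)) + J) + O)/3 = (((5 + 2*O + J*O) + J) + O)/3 = ((5 + J + 2*O + J*O) + O)/3 = (5 + J + 3*O + J*O)/3 = 5/3 + O + J/3 + J*O/3)
T(u, 41) - 2983 = (5/3 + 26 + (⅓)*41 + (⅓)*41*26) - 2983 = (5/3 + 26 + 41/3 + 1066/3) - 2983 = 1190/3 - 2983 = -7759/3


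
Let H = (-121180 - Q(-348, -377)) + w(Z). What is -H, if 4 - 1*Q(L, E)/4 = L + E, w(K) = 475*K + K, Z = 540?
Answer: -132944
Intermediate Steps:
w(K) = 476*K
Q(L, E) = 16 - 4*E - 4*L (Q(L, E) = 16 - 4*(L + E) = 16 - 4*(E + L) = 16 + (-4*E - 4*L) = 16 - 4*E - 4*L)
H = 132944 (H = (-121180 - (16 - 4*(-377) - 4*(-348))) + 476*540 = (-121180 - (16 + 1508 + 1392)) + 257040 = (-121180 - 1*2916) + 257040 = (-121180 - 2916) + 257040 = -124096 + 257040 = 132944)
-H = -1*132944 = -132944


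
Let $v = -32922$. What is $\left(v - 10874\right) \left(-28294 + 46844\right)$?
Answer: $-812415800$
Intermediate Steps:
$\left(v - 10874\right) \left(-28294 + 46844\right) = \left(-32922 - 10874\right) \left(-28294 + 46844\right) = \left(-43796\right) 18550 = -812415800$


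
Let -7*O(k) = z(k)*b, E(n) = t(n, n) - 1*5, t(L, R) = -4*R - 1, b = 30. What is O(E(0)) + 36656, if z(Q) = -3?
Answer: 256682/7 ≈ 36669.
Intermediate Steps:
t(L, R) = -1 - 4*R
E(n) = -6 - 4*n (E(n) = (-1 - 4*n) - 1*5 = (-1 - 4*n) - 5 = -6 - 4*n)
O(k) = 90/7 (O(k) = -(-3)*30/7 = -1/7*(-90) = 90/7)
O(E(0)) + 36656 = 90/7 + 36656 = 256682/7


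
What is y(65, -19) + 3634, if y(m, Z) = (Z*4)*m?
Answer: -1306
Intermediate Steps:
y(m, Z) = 4*Z*m (y(m, Z) = (4*Z)*m = 4*Z*m)
y(65, -19) + 3634 = 4*(-19)*65 + 3634 = -4940 + 3634 = -1306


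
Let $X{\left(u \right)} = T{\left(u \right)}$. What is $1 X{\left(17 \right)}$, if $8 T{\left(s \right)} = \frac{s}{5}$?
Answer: $\frac{17}{40} \approx 0.425$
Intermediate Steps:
$T{\left(s \right)} = \frac{s}{40}$ ($T{\left(s \right)} = \frac{s \frac{1}{5}}{8} = \frac{\frac{1}{5} s}{8} = \frac{s}{40}$)
$X{\left(u \right)} = \frac{u}{40}$
$1 X{\left(17 \right)} = 1 \cdot \frac{1}{40} \cdot 17 = 1 \cdot \frac{17}{40} = \frac{17}{40}$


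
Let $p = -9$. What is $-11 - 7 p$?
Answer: $52$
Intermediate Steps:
$-11 - 7 p = -11 - -63 = -11 + 63 = 52$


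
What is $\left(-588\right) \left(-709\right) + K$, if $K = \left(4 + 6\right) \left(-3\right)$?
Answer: $416862$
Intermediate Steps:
$K = -30$ ($K = 10 \left(-3\right) = -30$)
$\left(-588\right) \left(-709\right) + K = \left(-588\right) \left(-709\right) - 30 = 416892 - 30 = 416862$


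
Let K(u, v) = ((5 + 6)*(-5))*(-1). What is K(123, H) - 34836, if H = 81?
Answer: -34781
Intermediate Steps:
K(u, v) = 55 (K(u, v) = (11*(-5))*(-1) = -55*(-1) = 55)
K(123, H) - 34836 = 55 - 34836 = -34781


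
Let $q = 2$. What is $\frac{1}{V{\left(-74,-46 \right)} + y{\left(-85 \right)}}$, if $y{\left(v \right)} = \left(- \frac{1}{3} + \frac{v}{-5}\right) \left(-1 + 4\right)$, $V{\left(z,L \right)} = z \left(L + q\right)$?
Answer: $\frac{1}{3306} \approx 0.00030248$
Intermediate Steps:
$V{\left(z,L \right)} = z \left(2 + L\right)$ ($V{\left(z,L \right)} = z \left(L + 2\right) = z \left(2 + L\right)$)
$y{\left(v \right)} = -1 - \frac{3 v}{5}$ ($y{\left(v \right)} = \left(\left(-1\right) \frac{1}{3} + v \left(- \frac{1}{5}\right)\right) 3 = \left(- \frac{1}{3} - \frac{v}{5}\right) 3 = -1 - \frac{3 v}{5}$)
$\frac{1}{V{\left(-74,-46 \right)} + y{\left(-85 \right)}} = \frac{1}{- 74 \left(2 - 46\right) - -50} = \frac{1}{\left(-74\right) \left(-44\right) + \left(-1 + 51\right)} = \frac{1}{3256 + 50} = \frac{1}{3306}$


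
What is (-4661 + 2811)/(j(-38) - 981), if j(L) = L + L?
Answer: 1850/1057 ≈ 1.7502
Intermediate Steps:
j(L) = 2*L
(-4661 + 2811)/(j(-38) - 981) = (-4661 + 2811)/(2*(-38) - 981) = -1850/(-76 - 981) = -1850/(-1057) = -1850*(-1/1057) = 1850/1057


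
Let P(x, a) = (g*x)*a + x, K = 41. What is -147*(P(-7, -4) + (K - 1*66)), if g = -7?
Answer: 33516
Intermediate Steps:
P(x, a) = x - 7*a*x (P(x, a) = (-7*x)*a + x = -7*a*x + x = x - 7*a*x)
-147*(P(-7, -4) + (K - 1*66)) = -147*(-7*(1 - 7*(-4)) + (41 - 1*66)) = -147*(-7*(1 + 28) + (41 - 66)) = -147*(-7*29 - 25) = -147*(-203 - 25) = -147*(-228) = 33516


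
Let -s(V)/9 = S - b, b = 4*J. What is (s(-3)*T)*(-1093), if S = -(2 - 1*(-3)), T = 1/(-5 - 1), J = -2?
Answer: -9837/2 ≈ -4918.5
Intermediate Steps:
b = -8 (b = 4*(-2) = -8)
T = -⅙ (T = 1/(-6) = -⅙ ≈ -0.16667)
S = -5 (S = -(2 + 3) = -1*5 = -5)
s(V) = -27 (s(V) = -9*(-5 - 1*(-8)) = -9*(-5 + 8) = -9*3 = -27)
(s(-3)*T)*(-1093) = -27*(-⅙)*(-1093) = (9/2)*(-1093) = -9837/2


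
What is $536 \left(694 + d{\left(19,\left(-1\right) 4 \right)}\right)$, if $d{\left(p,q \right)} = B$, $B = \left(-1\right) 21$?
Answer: $360728$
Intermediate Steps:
$B = -21$
$d{\left(p,q \right)} = -21$
$536 \left(694 + d{\left(19,\left(-1\right) 4 \right)}\right) = 536 \left(694 - 21\right) = 536 \cdot 673 = 360728$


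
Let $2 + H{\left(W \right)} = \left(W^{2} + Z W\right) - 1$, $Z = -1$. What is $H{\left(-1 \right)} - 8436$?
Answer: $-8437$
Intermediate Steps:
$H{\left(W \right)} = -3 + W^{2} - W$ ($H{\left(W \right)} = -2 - \left(1 + W - W^{2}\right) = -3 + W^{2} - W$)
$H{\left(-1 \right)} - 8436 = \left(-3 + \left(-1\right)^{2} - -1\right) - 8436 = \left(-3 + 1 + 1\right) - 8436 = -1 - 8436 = -8437$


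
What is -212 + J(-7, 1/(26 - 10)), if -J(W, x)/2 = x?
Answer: -1697/8 ≈ -212.13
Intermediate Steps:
J(W, x) = -2*x
-212 + J(-7, 1/(26 - 10)) = -212 - 2/(26 - 10) = -212 - 2/16 = -212 - 2*1/16 = -212 - ⅛ = -1697/8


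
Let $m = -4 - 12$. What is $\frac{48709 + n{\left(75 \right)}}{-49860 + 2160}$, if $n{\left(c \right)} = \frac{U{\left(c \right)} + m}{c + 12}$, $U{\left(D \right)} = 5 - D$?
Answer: $- \frac{4237597}{4149900} \approx -1.0211$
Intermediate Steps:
$m = -16$ ($m = -4 - 12 = -16$)
$n{\left(c \right)} = \frac{-11 - c}{12 + c}$ ($n{\left(c \right)} = \frac{\left(5 - c\right) - 16}{c + 12} = \frac{-11 - c}{12 + c}$)
$\frac{48709 + n{\left(75 \right)}}{-49860 + 2160} = \frac{48709 + \frac{-11 - 75}{12 + 75}}{-49860 + 2160} = \frac{48709 + \frac{-11 - 75}{87}}{-47700} = \left(48709 + \frac{1}{87} \left(-86\right)\right) \left(- \frac{1}{47700}\right) = \left(48709 - \frac{86}{87}\right) \left(- \frac{1}{47700}\right) = \frac{4237597}{87} \left(- \frac{1}{47700}\right) = - \frac{4237597}{4149900}$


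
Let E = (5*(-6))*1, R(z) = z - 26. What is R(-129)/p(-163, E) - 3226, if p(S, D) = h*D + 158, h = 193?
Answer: -18168677/5632 ≈ -3226.0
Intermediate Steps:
R(z) = -26 + z
E = -30 (E = -30*1 = -30)
p(S, D) = 158 + 193*D (p(S, D) = 193*D + 158 = 158 + 193*D)
R(-129)/p(-163, E) - 3226 = (-26 - 129)/(158 + 193*(-30)) - 3226 = -155/(158 - 5790) - 3226 = -155/(-5632) - 3226 = -155*(-1/5632) - 3226 = 155/5632 - 3226 = -18168677/5632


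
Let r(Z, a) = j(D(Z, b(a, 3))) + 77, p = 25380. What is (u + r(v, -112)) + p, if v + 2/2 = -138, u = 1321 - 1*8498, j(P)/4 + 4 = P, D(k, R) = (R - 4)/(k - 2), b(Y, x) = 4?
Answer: 18264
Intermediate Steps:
D(k, R) = (-4 + R)/(-2 + k)
j(P) = -16 + 4*P
u = -7177 (u = 1321 - 8498 = -7177)
v = -139 (v = -1 - 138 = -139)
r(Z, a) = 61 (r(Z, a) = (-16 + 4*((-4 + 4)/(-2 + Z))) + 77 = (-16 + 4*(0/(-2 + Z))) + 77 = (-16 + 4*0) + 77 = (-16 + 0) + 77 = -16 + 77 = 61)
(u + r(v, -112)) + p = (-7177 + 61) + 25380 = -7116 + 25380 = 18264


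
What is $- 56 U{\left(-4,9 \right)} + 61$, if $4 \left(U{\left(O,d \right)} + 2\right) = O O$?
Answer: $-51$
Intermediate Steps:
$U{\left(O,d \right)} = -2 + \frac{O^{2}}{4}$ ($U{\left(O,d \right)} = -2 + \frac{O O}{4} = -2 + \frac{O^{2}}{4}$)
$- 56 U{\left(-4,9 \right)} + 61 = - 56 \left(-2 + \frac{\left(-4\right)^{2}}{4}\right) + 61 = - 56 \left(-2 + \frac{1}{4} \cdot 16\right) + 61 = - 56 \left(-2 + 4\right) + 61 = \left(-56\right) 2 + 61 = -112 + 61 = -51$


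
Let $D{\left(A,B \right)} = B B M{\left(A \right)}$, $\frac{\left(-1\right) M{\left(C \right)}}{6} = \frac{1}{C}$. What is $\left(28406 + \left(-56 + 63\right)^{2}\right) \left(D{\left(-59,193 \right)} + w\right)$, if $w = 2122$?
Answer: $\frac{9922030860}{59} \approx 1.6817 \cdot 10^{8}$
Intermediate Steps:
$M{\left(C \right)} = - \frac{6}{C}$
$D{\left(A,B \right)} = - \frac{6 B^{2}}{A}$ ($D{\left(A,B \right)} = B B \left(- \frac{6}{A}\right) = B^{2} \left(- \frac{6}{A}\right) = - \frac{6 B^{2}}{A}$)
$\left(28406 + \left(-56 + 63\right)^{2}\right) \left(D{\left(-59,193 \right)} + w\right) = \left(28406 + \left(-56 + 63\right)^{2}\right) \left(- \frac{6 \cdot 193^{2}}{-59} + 2122\right) = \left(28406 + 7^{2}\right) \left(\left(-6\right) \left(- \frac{1}{59}\right) 37249 + 2122\right) = \left(28406 + 49\right) \left(\frac{223494}{59} + 2122\right) = 28455 \cdot \frac{348692}{59} = \frac{9922030860}{59}$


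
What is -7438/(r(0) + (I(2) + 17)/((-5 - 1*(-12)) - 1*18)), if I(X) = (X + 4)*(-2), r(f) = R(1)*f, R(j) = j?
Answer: 81818/5 ≈ 16364.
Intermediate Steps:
r(f) = f (r(f) = 1*f = f)
I(X) = -8 - 2*X (I(X) = (4 + X)*(-2) = -8 - 2*X)
-7438/(r(0) + (I(2) + 17)/((-5 - 1*(-12)) - 1*18)) = -7438/(0 + ((-8 - 2*2) + 17)/((-5 - 1*(-12)) - 1*18)) = -7438/(0 + ((-8 - 4) + 17)/((-5 + 12) - 18)) = -7438/(0 + (-12 + 17)/(7 - 18)) = -7438/(0 + 5/(-11)) = -7438/(0 - 1/11*5) = -7438/(0 - 5/11) = -7438/(-5/11) = -7438*(-11/5) = 81818/5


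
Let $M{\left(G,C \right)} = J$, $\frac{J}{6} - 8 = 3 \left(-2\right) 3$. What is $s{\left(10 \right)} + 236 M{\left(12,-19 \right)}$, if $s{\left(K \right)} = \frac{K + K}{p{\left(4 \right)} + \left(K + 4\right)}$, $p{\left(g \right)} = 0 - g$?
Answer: $-14158$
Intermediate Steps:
$p{\left(g \right)} = - g$
$J = -60$ ($J = 48 + 6 \cdot 3 \left(-2\right) 3 = 48 + 6 \left(\left(-6\right) 3\right) = 48 + 6 \left(-18\right) = 48 - 108 = -60$)
$M{\left(G,C \right)} = -60$
$s{\left(K \right)} = 2$ ($s{\left(K \right)} = \frac{K + K}{\left(-1\right) 4 + \left(K + 4\right)} = \frac{2 K}{-4 + \left(4 + K\right)} = \frac{2 K}{K} = 2$)
$s{\left(10 \right)} + 236 M{\left(12,-19 \right)} = 2 + 236 \left(-60\right) = 2 - 14160 = -14158$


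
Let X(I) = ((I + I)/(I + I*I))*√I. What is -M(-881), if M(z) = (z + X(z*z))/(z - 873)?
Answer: -170949240/340347037 ≈ -0.50228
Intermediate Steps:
X(I) = 2*I^(3/2)/(I + I²) (X(I) = ((2*I)/(I + I²))*√I = (2*I/(I + I²))*√I = 2*I^(3/2)/(I + I²))
M(z) = (z + 2*√(z²)/(1 + z²))/(-873 + z) (M(z) = (z + 2*√(z*z)/(1 + z*z))/(z - 873) = (z + 2*√(z²)/(1 + z²))/(-873 + z))
-M(-881) = -(2*√((-881)²) - 881*(1 + (-881)²))/((1 + (-881)²)*(-873 - 881)) = -(2*√776161 - 881*(1 + 776161))/((1 + 776161)*(-1754)) = -(-1)*(2*881 - 881*776162)/(776162*1754) = -(-1)*(1762 - 683798722)/(776162*1754) = -(-1)*(-683796960)/(776162*1754) = -1*170949240/340347037 = -170949240/340347037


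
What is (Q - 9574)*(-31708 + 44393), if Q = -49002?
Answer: -743036560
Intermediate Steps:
(Q - 9574)*(-31708 + 44393) = (-49002 - 9574)*(-31708 + 44393) = -58576*12685 = -743036560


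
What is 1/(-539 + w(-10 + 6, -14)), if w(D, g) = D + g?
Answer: -1/557 ≈ -0.0017953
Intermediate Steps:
1/(-539 + w(-10 + 6, -14)) = 1/(-539 + ((-10 + 6) - 14)) = 1/(-539 + (-4 - 14)) = 1/(-539 - 18) = 1/(-557) = -1/557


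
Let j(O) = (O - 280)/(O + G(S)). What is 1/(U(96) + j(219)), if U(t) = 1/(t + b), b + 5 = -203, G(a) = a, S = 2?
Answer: -24752/7053 ≈ -3.5094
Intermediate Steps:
b = -208 (b = -5 - 203 = -208)
j(O) = (-280 + O)/(2 + O) (j(O) = (O - 280)/(O + 2) = (-280 + O)/(2 + O))
U(t) = 1/(-208 + t) (U(t) = 1/(t - 208) = 1/(-208 + t))
1/(U(96) + j(219)) = 1/(1/(-208 + 96) + (-280 + 219)/(2 + 219)) = 1/(1/(-112) - 61/221) = 1/(-1/112 + (1/221)*(-61)) = 1/(-1/112 - 61/221) = 1/(-7053/24752) = -24752/7053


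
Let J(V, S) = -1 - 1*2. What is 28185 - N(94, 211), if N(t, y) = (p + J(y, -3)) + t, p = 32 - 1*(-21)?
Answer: 28041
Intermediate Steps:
J(V, S) = -3 (J(V, S) = -1 - 2 = -3)
p = 53 (p = 32 + 21 = 53)
N(t, y) = 50 + t (N(t, y) = (53 - 3) + t = 50 + t)
28185 - N(94, 211) = 28185 - (50 + 94) = 28185 - 1*144 = 28185 - 144 = 28041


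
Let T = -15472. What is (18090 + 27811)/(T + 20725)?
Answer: 45901/5253 ≈ 8.7381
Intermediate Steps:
(18090 + 27811)/(T + 20725) = (18090 + 27811)/(-15472 + 20725) = 45901/5253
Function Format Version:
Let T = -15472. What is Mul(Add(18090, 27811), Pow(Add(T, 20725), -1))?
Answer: Rational(45901, 5253) ≈ 8.7381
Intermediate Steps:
Mul(Add(18090, 27811), Pow(Add(T, 20725), -1)) = Mul(Add(18090, 27811), Pow(Add(-15472, 20725), -1)) = Mul(45901, Pow(5253, -1)) = Mul(45901, Rational(1, 5253)) = Rational(45901, 5253)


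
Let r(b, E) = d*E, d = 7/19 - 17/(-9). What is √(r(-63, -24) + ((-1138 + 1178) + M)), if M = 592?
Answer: 2*√469338/57 ≈ 24.038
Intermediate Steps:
d = 386/171 (d = 7*(1/19) - 17*(-⅑) = 7/19 + 17/9 = 386/171 ≈ 2.2573)
r(b, E) = 386*E/171
√(r(-63, -24) + ((-1138 + 1178) + M)) = √((386/171)*(-24) + ((-1138 + 1178) + 592)) = √(-3088/57 + (40 + 592)) = √(-3088/57 + 632) = √(32936/57) = 2*√469338/57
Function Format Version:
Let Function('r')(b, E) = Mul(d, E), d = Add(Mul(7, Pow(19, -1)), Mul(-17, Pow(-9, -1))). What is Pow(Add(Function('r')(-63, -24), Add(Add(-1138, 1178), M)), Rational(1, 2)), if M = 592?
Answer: Mul(Rational(2, 57), Pow(469338, Rational(1, 2))) ≈ 24.038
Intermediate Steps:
d = Rational(386, 171) (d = Add(Mul(7, Rational(1, 19)), Mul(-17, Rational(-1, 9))) = Add(Rational(7, 19), Rational(17, 9)) = Rational(386, 171) ≈ 2.2573)
Function('r')(b, E) = Mul(Rational(386, 171), E)
Pow(Add(Function('r')(-63, -24), Add(Add(-1138, 1178), M)), Rational(1, 2)) = Pow(Add(Mul(Rational(386, 171), -24), Add(Add(-1138, 1178), 592)), Rational(1, 2)) = Pow(Add(Rational(-3088, 57), Add(40, 592)), Rational(1, 2)) = Pow(Add(Rational(-3088, 57), 632), Rational(1, 2)) = Pow(Rational(32936, 57), Rational(1, 2)) = Mul(Rational(2, 57), Pow(469338, Rational(1, 2)))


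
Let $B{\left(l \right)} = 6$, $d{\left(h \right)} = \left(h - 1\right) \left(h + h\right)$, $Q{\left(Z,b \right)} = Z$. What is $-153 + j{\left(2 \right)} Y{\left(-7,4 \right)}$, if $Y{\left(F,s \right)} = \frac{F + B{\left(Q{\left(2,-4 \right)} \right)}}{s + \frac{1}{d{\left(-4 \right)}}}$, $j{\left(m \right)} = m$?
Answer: $- \frac{24713}{161} \approx -153.5$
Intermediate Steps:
$d{\left(h \right)} = 2 h \left(-1 + h\right)$ ($d{\left(h \right)} = \left(-1 + h\right) 2 h = 2 h \left(-1 + h\right)$)
$Y{\left(F,s \right)} = \frac{6 + F}{\frac{1}{40} + s}$ ($Y{\left(F,s \right)} = \frac{F + 6}{s + \frac{1}{2 \left(-4\right) \left(-1 - 4\right)}} = \frac{6 + F}{s + \frac{1}{2 \left(-4\right) \left(-5\right)}} = \frac{6 + F}{s + \frac{1}{40}} = \frac{6 + F}{\frac{1}{40} + s}$)
$-153 + j{\left(2 \right)} Y{\left(-7,4 \right)} = -153 + 2 \frac{40 \left(6 - 7\right)}{1 + 40 \cdot 4} = -153 + 2 \cdot 40 \frac{1}{1 + 160} \left(-1\right) = -153 + 2 \cdot 40 \cdot \frac{1}{161} \left(-1\right) = -153 + 2 \left(- \frac{40}{161}\right) = -153 - \frac{80}{161} = - \frac{24713}{161}$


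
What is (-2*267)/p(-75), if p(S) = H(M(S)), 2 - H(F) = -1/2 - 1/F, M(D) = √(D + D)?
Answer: -400500/1877 - 5340*I*√6/1877 ≈ -213.37 - 6.9687*I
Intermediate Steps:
M(D) = √2*√D (M(D) = √(2*D) = √2*√D)
H(F) = 5/2 + 1/F (H(F) = 2 - (-1/2 - 1/F) = 2 - (-1*½ - 1/F) = 2 - (-½ - 1/F) = 2 + (½ + 1/F) = 5/2 + 1/F)
p(S) = 5/2 + √2/(2*√S) (p(S) = 5/2 + 1/(√2*√S) = 5/2 + √2/(2*√S))
(-2*267)/p(-75) = (-2*267)/(5/2 + √2/(2*√(-75))) = -534/(5/2 + √2*(-I*√3/15)/2) = -534/(5/2 - I*√6/30)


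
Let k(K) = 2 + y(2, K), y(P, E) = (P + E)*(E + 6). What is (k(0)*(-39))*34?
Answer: -18564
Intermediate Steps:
y(P, E) = (6 + E)*(E + P) (y(P, E) = (E + P)*(6 + E) = (6 + E)*(E + P))
k(K) = 14 + K² + 8*K (k(K) = 2 + (K² + 6*K + 6*2 + K*2) = 2 + (K² + 6*K + 12 + 2*K) = 2 + (12 + K² + 8*K) = 14 + K² + 8*K)
(k(0)*(-39))*34 = ((14 + 0² + 8*0)*(-39))*34 = ((14 + 0 + 0)*(-39))*34 = (14*(-39))*34 = -546*34 = -18564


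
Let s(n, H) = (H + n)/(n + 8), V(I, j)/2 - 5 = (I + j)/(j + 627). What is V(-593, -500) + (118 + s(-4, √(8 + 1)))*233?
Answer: 13933697/508 ≈ 27429.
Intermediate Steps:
V(I, j) = 10 + 2*(I + j)/(627 + j) (V(I, j) = 10 + 2*((I + j)/(j + 627)) = 10 + 2*((I + j)/(627 + j)) = 10 + 2*(I + j)/(627 + j))
s(n, H) = (H + n)/(8 + n)
V(-593, -500) + (118 + s(-4, √(8 + 1)))*233 = 2*(3135 - 593 + 6*(-500))/(627 - 500) + (118 + (√(8 + 1) - 4)/(8 - 4))*233 = 2*(3135 - 593 - 3000)/127 + (118 + (√9 - 4)/4)*233 = 2*(1/127)*(-458) + (118 + (3 - 4)/4)*233 = -916/127 + (118 + (¼)*(-1))*233 = -916/127 + (118 - ¼)*233 = -916/127 + (471/4)*233 = -916/127 + 109743/4 = 13933697/508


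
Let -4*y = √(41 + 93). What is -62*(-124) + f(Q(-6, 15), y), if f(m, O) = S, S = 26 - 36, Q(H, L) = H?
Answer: 7678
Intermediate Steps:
y = -√134/4 (y = -√(41 + 93)/4 = -√134/4 ≈ -2.8940)
S = -10
f(m, O) = -10
-62*(-124) + f(Q(-6, 15), y) = -62*(-124) - 10 = 7688 - 10 = 7678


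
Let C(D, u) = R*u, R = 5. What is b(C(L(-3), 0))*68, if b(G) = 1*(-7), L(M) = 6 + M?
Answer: -476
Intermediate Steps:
C(D, u) = 5*u
b(G) = -7
b(C(L(-3), 0))*68 = -7*68 = -476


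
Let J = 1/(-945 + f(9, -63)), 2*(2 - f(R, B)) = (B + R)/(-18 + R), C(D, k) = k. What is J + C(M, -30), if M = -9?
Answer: -28381/946 ≈ -30.001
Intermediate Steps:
f(R, B) = 2 - (B + R)/(2*(-18 + R))
J = -1/946 (J = 1/(-945 + (-72 - 1*(-63) + 3*9)/(2*(-18 + 9))) = 1/(-945 + (½)*(-72 + 63 + 27)/(-9)) = 1/(-945 + (½)*(-⅑)*18) = 1/(-945 - 1) = 1/(-946) = -1/946 ≈ -0.0010571)
J + C(M, -30) = -1/946 - 30 = -28381/946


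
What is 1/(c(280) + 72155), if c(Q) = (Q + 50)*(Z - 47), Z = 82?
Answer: 1/83705 ≈ 1.1947e-5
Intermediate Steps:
c(Q) = 1750 + 35*Q (c(Q) = (Q + 50)*(82 - 47) = (50 + Q)*35 = 1750 + 35*Q)
1/(c(280) + 72155) = 1/((1750 + 35*280) + 72155) = 1/((1750 + 9800) + 72155) = 1/(11550 + 72155) = 1/83705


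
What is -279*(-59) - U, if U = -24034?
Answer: 40495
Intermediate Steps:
-279*(-59) - U = -279*(-59) - 1*(-24034) = 16461 + 24034 = 40495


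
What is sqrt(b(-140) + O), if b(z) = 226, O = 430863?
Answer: sqrt(431089) ≈ 656.57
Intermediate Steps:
sqrt(b(-140) + O) = sqrt(226 + 430863) = sqrt(431089)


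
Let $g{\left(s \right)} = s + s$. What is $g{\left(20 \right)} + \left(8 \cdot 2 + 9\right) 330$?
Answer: $8290$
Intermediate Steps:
$g{\left(s \right)} = 2 s$
$g{\left(20 \right)} + \left(8 \cdot 2 + 9\right) 330 = 2 \cdot 20 + \left(8 \cdot 2 + 9\right) 330 = 40 + \left(16 + 9\right) 330 = 40 + 25 \cdot 330 = 40 + 8250 = 8290$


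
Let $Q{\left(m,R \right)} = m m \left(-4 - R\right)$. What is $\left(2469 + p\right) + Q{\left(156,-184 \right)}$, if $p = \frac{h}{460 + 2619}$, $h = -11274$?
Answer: $\frac{13495088697}{3079} \approx 4.3829 \cdot 10^{6}$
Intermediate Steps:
$p = - \frac{11274}{3079}$ ($p = - \frac{11274}{460 + 2619} = - \frac{11274}{3079} \approx -3.6616$)
$Q{\left(m,R \right)} = m^{2} \left(-4 - R\right)$
$\left(2469 + p\right) + Q{\left(156,-184 \right)} = \left(2469 - \frac{11274}{3079}\right) + 156^{2} \left(-4 - -184\right) = \frac{7590777}{3079} + 24336 \left(-4 + 184\right) = \frac{7590777}{3079} + 24336 \cdot 180 = \frac{7590777}{3079} + 4380480 = \frac{13495088697}{3079}$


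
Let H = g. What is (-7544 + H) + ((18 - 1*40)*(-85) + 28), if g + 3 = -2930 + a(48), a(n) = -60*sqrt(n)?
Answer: -8579 - 240*sqrt(3) ≈ -8994.7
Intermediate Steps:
g = -2933 - 240*sqrt(3) (g = -3 + (-2930 - 240*sqrt(3)) = -2933 - 240*sqrt(3) ≈ -3348.7)
H = -2933 - 240*sqrt(3) ≈ -3348.7
(-7544 + H) + ((18 - 1*40)*(-85) + 28) = (-7544 + (-2933 - 240*sqrt(3))) + ((18 - 1*40)*(-85) + 28) = (-10477 - 240*sqrt(3)) + ((18 - 40)*(-85) + 28) = (-10477 - 240*sqrt(3)) + (-22*(-85) + 28) = (-10477 - 240*sqrt(3)) + (1870 + 28) = (-10477 - 240*sqrt(3)) + 1898 = -8579 - 240*sqrt(3)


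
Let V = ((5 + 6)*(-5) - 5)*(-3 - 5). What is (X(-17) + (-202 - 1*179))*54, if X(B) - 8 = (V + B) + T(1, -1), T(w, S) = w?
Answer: 4914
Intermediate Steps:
V = 480 (V = (11*(-5) - 5)*(-8) = (-55 - 5)*(-8) = -60*(-8) = 480)
X(B) = 489 + B (X(B) = 8 + ((480 + B) + 1) = 8 + (481 + B) = 489 + B)
(X(-17) + (-202 - 1*179))*54 = ((489 - 17) + (-202 - 1*179))*54 = (472 + (-202 - 179))*54 = (472 - 381)*54 = 91*54 = 4914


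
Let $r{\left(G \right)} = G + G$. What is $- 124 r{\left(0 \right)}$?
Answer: $0$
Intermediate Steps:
$r{\left(G \right)} = 2 G$
$- 124 r{\left(0 \right)} = - 124 \cdot 2 \cdot 0 = \left(-124\right) 0 = 0$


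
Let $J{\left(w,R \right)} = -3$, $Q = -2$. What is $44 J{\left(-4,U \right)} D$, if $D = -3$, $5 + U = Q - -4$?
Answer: $396$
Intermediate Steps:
$U = -3$ ($U = -5 - -2 = -5 + \left(-2 + 4\right) = -5 + 2 = -3$)
$44 J{\left(-4,U \right)} D = 44 \left(-3\right) \left(-3\right) = \left(-132\right) \left(-3\right) = 396$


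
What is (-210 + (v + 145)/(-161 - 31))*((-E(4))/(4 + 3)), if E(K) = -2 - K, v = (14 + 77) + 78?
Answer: -20317/112 ≈ -181.40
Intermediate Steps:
v = 169 (v = 91 + 78 = 169)
(-210 + (v + 145)/(-161 - 31))*((-E(4))/(4 + 3)) = (-210 + (169 + 145)/(-161 - 31))*((-(-2 - 1*4))/(4 + 3)) = (-210 + 314/(-192))*(-(-2 - 4)/7) = (-210 + 314*(-1/192))*(-1*(-6)*(⅐)) = (-210 - 157/96)*(6*(⅐)) = -20317/96*6/7 = -20317/112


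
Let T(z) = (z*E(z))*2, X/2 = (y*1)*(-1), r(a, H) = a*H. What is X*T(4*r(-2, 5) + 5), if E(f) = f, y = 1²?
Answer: -4900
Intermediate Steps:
y = 1
r(a, H) = H*a
X = -2 (X = 2*((1*1)*(-1)) = 2*(1*(-1)) = 2*(-1) = -2)
T(z) = 2*z² (T(z) = (z*z)*2 = z²*2 = 2*z²)
X*T(4*r(-2, 5) + 5) = -4*(4*(5*(-2)) + 5)² = -4*(4*(-10) + 5)² = -4*(-40 + 5)² = -4*(-35)² = -4*1225 = -2*2450 = -4900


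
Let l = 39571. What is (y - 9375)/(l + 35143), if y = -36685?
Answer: -23030/37357 ≈ -0.61648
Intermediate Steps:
(y - 9375)/(l + 35143) = (-36685 - 9375)/(39571 + 35143) = -46060/74714 = -46060*1/74714 = -23030/37357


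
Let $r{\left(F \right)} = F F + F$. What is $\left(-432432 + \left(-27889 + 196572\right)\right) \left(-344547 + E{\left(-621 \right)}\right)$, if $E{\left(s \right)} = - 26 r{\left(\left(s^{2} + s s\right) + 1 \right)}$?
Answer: $4079362136818245031$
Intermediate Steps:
$r{\left(F \right)} = F + F^{2}$ ($r{\left(F \right)} = F^{2} + F = F + F^{2}$)
$E{\left(s \right)} = - 26 \left(1 + 2 s^{2}\right) \left(2 + 2 s^{2}\right)$ ($E{\left(s \right)} = - 26 \left(\left(s^{2} + s s\right) + 1\right) \left(1 + \left(\left(s^{2} + s s\right) + 1\right)\right) = - 26 \left(\left(s^{2} + s^{2}\right) + 1\right) \left(1 + \left(\left(s^{2} + s^{2}\right) + 1\right)\right) = - 26 \left(2 s^{2} + 1\right) \left(1 + \left(2 s^{2} + 1\right)\right) = - 26 \left(1 + 2 s^{2}\right) \left(1 + \left(1 + 2 s^{2}\right)\right) = - 26 \left(1 + 2 s^{2}\right) \left(2 + 2 s^{2}\right)$)
$\left(-432432 + \left(-27889 + 196572\right)\right) \left(-344547 + E{\left(-621 \right)}\right) = \left(-432432 + \left(-27889 + 196572\right)\right) \left(-344547 - \left(52 + 60159996 + 15466774011624\right)\right) = \left(-432432 + 168683\right) \left(-344547 - 15466834171672\right) = - 263749 \left(-344547 - 15466834171672\right) = \left(-263749\right) \left(-15466834516219\right) = 4079362136818245031$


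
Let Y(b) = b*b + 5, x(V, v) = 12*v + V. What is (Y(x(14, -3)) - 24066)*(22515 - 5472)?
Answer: -401822811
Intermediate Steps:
x(V, v) = V + 12*v
Y(b) = 5 + b² (Y(b) = b² + 5 = 5 + b²)
(Y(x(14, -3)) - 24066)*(22515 - 5472) = ((5 + (14 + 12*(-3))²) - 24066)*(22515 - 5472) = ((5 + (14 - 36)²) - 24066)*17043 = ((5 + (-22)²) - 24066)*17043 = ((5 + 484) - 24066)*17043 = (489 - 24066)*17043 = -23577*17043 = -401822811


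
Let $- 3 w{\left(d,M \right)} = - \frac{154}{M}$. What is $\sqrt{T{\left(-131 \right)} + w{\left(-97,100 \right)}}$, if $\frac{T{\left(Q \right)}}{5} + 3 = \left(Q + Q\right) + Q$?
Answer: $\frac{i \sqrt{1781538}}{30} \approx 44.491 i$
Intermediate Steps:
$T{\left(Q \right)} = -15 + 15 Q$ ($T{\left(Q \right)} = -15 + 5 \left(\left(Q + Q\right) + Q\right) = -15 + 5 \left(2 Q + Q\right) = -15 + 5 \cdot 3 Q = -15 + 15 Q$)
$w{\left(d,M \right)} = \frac{154}{3 M}$ ($w{\left(d,M \right)} = - \frac{\left(-154\right) \frac{1}{M}}{3} = \frac{154}{3 M}$)
$\sqrt{T{\left(-131 \right)} + w{\left(-97,100 \right)}} = \sqrt{\left(-15 + 15 \left(-131\right)\right) + \frac{154}{3 \cdot 100}} = \sqrt{\left(-15 - 1965\right) + \frac{154}{3} \cdot \frac{1}{100}} = \sqrt{-1980 + \frac{77}{150}} = \sqrt{- \frac{296923}{150}} = \frac{i \sqrt{1781538}}{30}$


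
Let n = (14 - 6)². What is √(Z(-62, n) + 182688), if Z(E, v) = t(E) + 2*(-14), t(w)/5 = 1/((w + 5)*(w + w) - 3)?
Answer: √40521477217/471 ≈ 427.39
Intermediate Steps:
n = 64 (n = 8² = 64)
t(w) = 5/(-3 + 2*w*(5 + w)) (t(w) = 5/((w + 5)*(w + w) - 3) = 5/((5 + w)*(2*w) - 3) = 5/(2*w*(5 + w) - 3) = 5/(-3 + 2*w*(5 + w)))
Z(E, v) = -28 + 5/(-3 + 2*E² + 10*E) (Z(E, v) = 5/(-3 + 2*E² + 10*E) + 2*(-14) = 5/(-3 + 2*E² + 10*E) - 28 = -28 + 5/(-3 + 2*E² + 10*E))
√(Z(-62, n) + 182688) = √((89 - 280*(-62) - 56*(-62)²)/(-3 + 2*(-62)² + 10*(-62)) + 182688) = √((89 + 17360 - 56*3844)/(-3 + 2*3844 - 620) + 182688) = √((89 + 17360 - 215264)/(-3 + 7688 - 620) + 182688) = √(-197815/7065 + 182688) = √((1/7065)*(-197815) + 182688) = √(-39563/1413 + 182688) = √(258098581/1413) = √40521477217/471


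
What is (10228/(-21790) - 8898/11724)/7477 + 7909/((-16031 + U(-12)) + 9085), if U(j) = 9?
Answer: -1259108989160607/1104207948709670 ≈ -1.1403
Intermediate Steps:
(10228/(-21790) - 8898/11724)/7477 + 7909/((-16031 + U(-12)) + 9085) = (10228/(-21790) - 8898/11724)/7477 + 7909/((-16031 + 9) + 9085) = (10228*(-1/21790) - 8898*1/11724)*(1/7477) + 7909/(-16022 + 9085) = (-5114/10895 - 1483/1954)*(1/7477) + 7909/(-6937) = -26150041/21288830*1/7477 + 7909*(-1/6937) = -26150041/159176581910 - 7909/6937 = -1259108989160607/1104207948709670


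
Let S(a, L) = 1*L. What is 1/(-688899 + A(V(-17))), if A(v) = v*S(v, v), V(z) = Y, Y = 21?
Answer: -1/688458 ≈ -1.4525e-6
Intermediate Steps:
S(a, L) = L
V(z) = 21
A(v) = v² (A(v) = v*v = v²)
1/(-688899 + A(V(-17))) = 1/(-688899 + 21²) = 1/(-688899 + 441) = 1/(-688458) = -1/688458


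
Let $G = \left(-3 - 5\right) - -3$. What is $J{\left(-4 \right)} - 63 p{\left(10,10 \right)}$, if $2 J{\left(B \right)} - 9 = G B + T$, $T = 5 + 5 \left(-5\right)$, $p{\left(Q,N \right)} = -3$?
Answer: $\frac{387}{2} \approx 193.5$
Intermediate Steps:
$T = -20$ ($T = 5 - 25 = -20$)
$G = -5$ ($G = \left(-3 - 5\right) + 3 = -8 + 3 = -5$)
$J{\left(B \right)} = - \frac{11}{2} - \frac{5 B}{2}$ ($J{\left(B \right)} = \frac{9}{2} + \frac{- 5 B - 20}{2} = \frac{9}{2} + \frac{-20 - 5 B}{2} = \frac{9}{2} - \left(10 + \frac{5 B}{2}\right) = - \frac{11}{2} - \frac{5 B}{2}$)
$J{\left(-4 \right)} - 63 p{\left(10,10 \right)} = \left(- \frac{11}{2} - -10\right) - -189 = \left(- \frac{11}{2} + 10\right) + 189 = \frac{9}{2} + 189 = \frac{387}{2}$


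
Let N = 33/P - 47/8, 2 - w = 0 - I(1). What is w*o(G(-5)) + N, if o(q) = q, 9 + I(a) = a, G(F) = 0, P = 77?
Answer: -305/56 ≈ -5.4464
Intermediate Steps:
I(a) = -9 + a
w = -6 (w = 2 - (0 - (-9 + 1)) = 2 - (0 - 1*(-8)) = 2 - (0 + 8) = 2 - 1*8 = 2 - 8 = -6)
N = -305/56 (N = 33/77 - 47/8 = 33*(1/77) - 47*⅛ = 3/7 - 47/8 = -305/56 ≈ -5.4464)
w*o(G(-5)) + N = -6*0 - 305/56 = 0 - 305/56 = -305/56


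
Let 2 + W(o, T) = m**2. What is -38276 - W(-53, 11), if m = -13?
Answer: -38443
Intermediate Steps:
W(o, T) = 167 (W(o, T) = -2 + (-13)**2 = -2 + 169 = 167)
-38276 - W(-53, 11) = -38276 - 1*167 = -38276 - 167 = -38443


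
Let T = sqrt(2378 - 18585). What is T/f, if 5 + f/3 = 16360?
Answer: I*sqrt(16207)/49065 ≈ 0.0025947*I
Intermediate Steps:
f = 49065 (f = -15 + 3*16360 = -15 + 49080 = 49065)
T = I*sqrt(16207) (T = sqrt(-16207) = I*sqrt(16207) ≈ 127.31*I)
T/f = (I*sqrt(16207))/49065 = (I*sqrt(16207))*(1/49065) = I*sqrt(16207)/49065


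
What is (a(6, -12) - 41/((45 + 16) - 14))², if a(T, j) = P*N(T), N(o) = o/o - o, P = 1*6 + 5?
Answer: 6895876/2209 ≈ 3121.7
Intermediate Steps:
P = 11 (P = 6 + 5 = 11)
N(o) = 1 - o
a(T, j) = 11 - 11*T (a(T, j) = 11*(1 - T) = 11 - 11*T)
(a(6, -12) - 41/((45 + 16) - 14))² = ((11 - 11*6) - 41/((45 + 16) - 14))² = ((11 - 66) - 41/(61 - 14))² = (-55 - 41/47)² = (-2626/47)² = 6895876/2209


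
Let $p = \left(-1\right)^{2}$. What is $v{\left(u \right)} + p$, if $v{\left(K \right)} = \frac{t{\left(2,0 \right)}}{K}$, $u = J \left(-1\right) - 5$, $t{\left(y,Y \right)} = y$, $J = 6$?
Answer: $\frac{9}{11} \approx 0.81818$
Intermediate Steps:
$u = -11$ ($u = 6 \left(-1\right) - 5 = -6 - 5 = -11$)
$p = 1$
$v{\left(K \right)} = \frac{2}{K}$
$v{\left(u \right)} + p = \frac{2}{-11} + 1 = 2 \left(- \frac{1}{11}\right) + 1 = - \frac{2}{11} + 1 = \frac{9}{11}$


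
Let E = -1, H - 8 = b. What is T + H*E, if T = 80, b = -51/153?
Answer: 217/3 ≈ 72.333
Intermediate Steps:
b = -1/3 (b = -51*1/153 = -1/3 ≈ -0.33333)
H = 23/3 (H = 8 - 1/3 = 23/3 ≈ 7.6667)
T + H*E = 80 + (23/3)*(-1) = 80 - 23/3 = 217/3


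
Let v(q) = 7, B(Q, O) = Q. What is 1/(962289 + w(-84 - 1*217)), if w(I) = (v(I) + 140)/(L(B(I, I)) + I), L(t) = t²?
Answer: 4300/4137842707 ≈ 1.0392e-6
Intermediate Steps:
w(I) = 147/(I + I²) (w(I) = (7 + 140)/(I² + I) = 147/(I + I²))
1/(962289 + w(-84 - 1*217)) = 1/(962289 + 147/((-84 - 1*217)*(1 + (-84 - 1*217)))) = 1/(962289 + 147/((-84 - 217)*(1 + (-84 - 217)))) = 1/(962289 + 147/(-301*(1 - 301))) = 1/(962289 + 147*(-1/301)/(-300)) = 1/(962289 + 147*(-1/301)*(-1/300)) = 1/(962289 + 7/4300) = 1/(4137842707/4300) = 4300/4137842707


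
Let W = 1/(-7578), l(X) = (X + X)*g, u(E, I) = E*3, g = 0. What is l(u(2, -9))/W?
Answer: 0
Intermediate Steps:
u(E, I) = 3*E
l(X) = 0 (l(X) = (X + X)*0 = (2*X)*0 = 0)
W = -1/7578 ≈ -0.00013196
l(u(2, -9))/W = 0/(-1/7578) = 0*(-7578) = 0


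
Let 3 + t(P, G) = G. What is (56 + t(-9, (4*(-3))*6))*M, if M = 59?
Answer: -1121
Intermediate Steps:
t(P, G) = -3 + G
(56 + t(-9, (4*(-3))*6))*M = (56 + (-3 + (4*(-3))*6))*59 = (56 + (-3 - 12*6))*59 = (56 + (-3 - 72))*59 = (56 - 75)*59 = -19*59 = -1121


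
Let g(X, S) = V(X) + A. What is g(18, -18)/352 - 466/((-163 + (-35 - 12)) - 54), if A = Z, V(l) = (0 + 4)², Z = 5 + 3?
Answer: 11/6 ≈ 1.8333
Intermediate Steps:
Z = 8
V(l) = 16 (V(l) = 4² = 16)
A = 8
g(X, S) = 24 (g(X, S) = 16 + 8 = 24)
g(18, -18)/352 - 466/((-163 + (-35 - 12)) - 54) = 24/352 - 466/((-163 + (-35 - 12)) - 54) = 24*(1/352) - 466/((-163 - 47) - 54) = 3/44 - 466/(-210 - 54) = 3/44 - 466/(-264) = 3/44 - 466*(-1/264) = 3/44 + 233/132 = 11/6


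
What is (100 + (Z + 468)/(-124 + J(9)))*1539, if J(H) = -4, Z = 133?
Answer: 18774261/128 ≈ 1.4667e+5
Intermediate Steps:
(100 + (Z + 468)/(-124 + J(9)))*1539 = (100 + (133 + 468)/(-124 - 4))*1539 = (100 + 601/(-128))*1539 = (100 + 601*(-1/128))*1539 = (100 - 601/128)*1539 = (12199/128)*1539 = 18774261/128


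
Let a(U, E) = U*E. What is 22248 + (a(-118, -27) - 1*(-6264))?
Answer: 31698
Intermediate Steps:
a(U, E) = E*U
22248 + (a(-118, -27) - 1*(-6264)) = 22248 + (-27*(-118) - 1*(-6264)) = 22248 + (3186 + 6264) = 22248 + 9450 = 31698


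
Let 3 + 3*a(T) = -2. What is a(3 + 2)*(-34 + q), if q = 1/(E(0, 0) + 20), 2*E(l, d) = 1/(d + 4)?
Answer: 9110/161 ≈ 56.584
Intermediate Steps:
E(l, d) = 1/(2*(4 + d)) (E(l, d) = 1/(2*(d + 4)) = 1/(2*(4 + d)))
a(T) = -5/3 (a(T) = -1 + (1/3)*(-2) = -1 - 2/3 = -5/3)
q = 8/161 (q = 1/(1/(2*(4 + 0)) + 20) = 1/((1/2)/4 + 20) = 1/((1/2)*(1/4) + 20) = 1/(1/8 + 20) = 1/(161/8) = 8/161 ≈ 0.049689)
a(3 + 2)*(-34 + q) = -5*(-34 + 8/161)/3 = -5/3*(-5466/161) = 9110/161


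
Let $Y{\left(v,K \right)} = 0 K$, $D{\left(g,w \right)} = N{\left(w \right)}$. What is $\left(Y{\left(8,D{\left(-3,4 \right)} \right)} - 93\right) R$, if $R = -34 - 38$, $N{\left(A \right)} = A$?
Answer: $6696$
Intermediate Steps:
$D{\left(g,w \right)} = w$
$R = -72$
$Y{\left(v,K \right)} = 0$
$\left(Y{\left(8,D{\left(-3,4 \right)} \right)} - 93\right) R = \left(0 - 93\right) \left(-72\right) = \left(-93\right) \left(-72\right) = 6696$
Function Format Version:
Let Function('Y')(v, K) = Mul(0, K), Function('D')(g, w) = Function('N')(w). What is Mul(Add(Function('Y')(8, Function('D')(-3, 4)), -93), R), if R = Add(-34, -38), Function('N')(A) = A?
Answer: 6696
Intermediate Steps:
Function('D')(g, w) = w
R = -72
Function('Y')(v, K) = 0
Mul(Add(Function('Y')(8, Function('D')(-3, 4)), -93), R) = Mul(Add(0, -93), -72) = Mul(-93, -72) = 6696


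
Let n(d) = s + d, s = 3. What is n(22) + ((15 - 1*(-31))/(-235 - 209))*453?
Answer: -1623/74 ≈ -21.932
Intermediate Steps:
n(d) = 3 + d
n(22) + ((15 - 1*(-31))/(-235 - 209))*453 = (3 + 22) + ((15 - 1*(-31))/(-235 - 209))*453 = 25 + ((15 + 31)/(-444))*453 = 25 + (46*(-1/444))*453 = 25 - 23/222*453 = 25 - 3473/74 = -1623/74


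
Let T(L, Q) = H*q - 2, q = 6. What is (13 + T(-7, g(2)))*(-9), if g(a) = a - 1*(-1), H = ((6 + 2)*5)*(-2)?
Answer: 4221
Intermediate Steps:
H = -80 (H = (8*5)*(-2) = 40*(-2) = -80)
g(a) = 1 + a (g(a) = a + 1 = 1 + a)
T(L, Q) = -482 (T(L, Q) = -80*6 - 2 = -480 - 2 = -482)
(13 + T(-7, g(2)))*(-9) = (13 - 482)*(-9) = -469*(-9) = 4221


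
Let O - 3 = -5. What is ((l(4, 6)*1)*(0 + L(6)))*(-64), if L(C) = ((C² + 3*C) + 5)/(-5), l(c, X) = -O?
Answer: 7552/5 ≈ 1510.4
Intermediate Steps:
O = -2 (O = 3 - 5 = -2)
l(c, X) = 2 (l(c, X) = -1*(-2) = 2)
L(C) = -1 - 3*C/5 - C²/5 (L(C) = (5 + C² + 3*C)*(-⅕) = -1 - 3*C/5 - C²/5)
((l(4, 6)*1)*(0 + L(6)))*(-64) = ((2*1)*(0 + (-1 - ⅗*6 - ⅕*6²)))*(-64) = (2*(0 + (-1 - 18/5 - ⅕*36)))*(-64) = (2*(0 + (-1 - 18/5 - 36/5)))*(-64) = (2*(0 - 59/5))*(-64) = (2*(-59/5))*(-64) = -118/5*(-64) = 7552/5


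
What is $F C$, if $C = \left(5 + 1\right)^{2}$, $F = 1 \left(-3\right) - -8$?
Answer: $180$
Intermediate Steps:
$F = 5$ ($F = -3 + 8 = 5$)
$C = 36$ ($C = 6^{2} = 36$)
$F C = 5 \cdot 36 = 180$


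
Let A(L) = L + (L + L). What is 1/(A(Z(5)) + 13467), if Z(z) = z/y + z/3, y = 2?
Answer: 2/26959 ≈ 7.4187e-5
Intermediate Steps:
Z(z) = 5*z/6 (Z(z) = z/2 + z/3 = 5*z/6)
A(L) = 3*L (A(L) = L + 2*L = 3*L)
1/(A(Z(5)) + 13467) = 1/(3*((⅚)*5) + 13467) = 1/(3*(25/6) + 13467) = 1/(25/2 + 13467) = 1/(26959/2) = 2/26959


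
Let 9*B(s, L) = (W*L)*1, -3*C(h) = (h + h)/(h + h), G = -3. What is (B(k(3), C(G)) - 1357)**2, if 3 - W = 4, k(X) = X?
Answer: 1342343044/729 ≈ 1.8413e+6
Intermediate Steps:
W = -1 (W = 3 - 1*4 = 3 - 4 = -1)
C(h) = -1/3 (C(h) = -(h + h)/(3*(h + h)) = -2*h/(3*(2*h)) = -2*h*1/(2*h)/3 = -1/3*1 = -1/3)
B(s, L) = -L/9 (B(s, L) = (-L*1)/9 = (-L)/9 = -L/9)
(B(k(3), C(G)) - 1357)**2 = (-1/9*(-1/3) - 1357)**2 = (1/27 - 1357)**2 = (-36638/27)**2 = 1342343044/729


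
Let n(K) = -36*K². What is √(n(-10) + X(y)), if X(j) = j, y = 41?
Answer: I*√3559 ≈ 59.657*I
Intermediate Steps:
√(n(-10) + X(y)) = √(-36*(-10)² + 41) = √(-36*100 + 41) = √(-3600 + 41) = √(-3559) = I*√3559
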